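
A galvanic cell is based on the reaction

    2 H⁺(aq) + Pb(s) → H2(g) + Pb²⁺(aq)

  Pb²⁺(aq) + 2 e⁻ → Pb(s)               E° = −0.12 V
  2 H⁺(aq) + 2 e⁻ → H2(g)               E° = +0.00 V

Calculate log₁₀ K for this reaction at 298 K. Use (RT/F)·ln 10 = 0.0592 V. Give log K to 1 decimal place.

log K = 4.1

The 2H⁺/H₂ couple is reduced (cathode); E°cell = +0.00 − (−0.12) = +0.12 V with n = 2.
At equilibrium E = 0, so log K = nE°cell / 0.0592 = (2)(+0.12) / 0.0592 = 4.1.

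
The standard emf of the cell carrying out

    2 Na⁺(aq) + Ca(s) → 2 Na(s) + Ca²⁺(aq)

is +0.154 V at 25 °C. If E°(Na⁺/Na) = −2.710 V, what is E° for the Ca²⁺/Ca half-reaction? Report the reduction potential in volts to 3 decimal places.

−2.864 V

In the reaction as written the Na⁺/Na couple is reduced (cathode) and Ca²⁺/Ca is oxidized (anode), so E°cell = E°(Na⁺/Na) − E°(Ca²⁺/Ca).
E°(Ca²⁺/Ca) = E°(cathode) − E°cell = −2.710 − (+0.154) = −2.864 V.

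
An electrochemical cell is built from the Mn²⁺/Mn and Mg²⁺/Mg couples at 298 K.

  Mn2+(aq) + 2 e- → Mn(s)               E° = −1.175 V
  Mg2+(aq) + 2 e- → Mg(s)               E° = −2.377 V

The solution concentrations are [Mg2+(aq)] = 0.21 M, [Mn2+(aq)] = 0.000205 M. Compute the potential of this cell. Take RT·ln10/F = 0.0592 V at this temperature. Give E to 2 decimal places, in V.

+1.11 V

The Mn²⁺/Mn couple has the more positive E°, so it is the cathode; Mg²⁺/Mg is the anode.
E°cell = E°cat − E°an = −1.175 − (−2.377) = +1.202 V; n = 2.
The balanced reaction is Mn2+(aq) + Mg(s) → Mn(s) + Mg2+(aq), so Q = [Mg2+(aq)] / [Mn2+(aq)] = 1.02×10^3 and log Q = 3.010.
By the Nernst equation, E = +1.202 − (0.0592/2)·(3.010) = +1.11 V.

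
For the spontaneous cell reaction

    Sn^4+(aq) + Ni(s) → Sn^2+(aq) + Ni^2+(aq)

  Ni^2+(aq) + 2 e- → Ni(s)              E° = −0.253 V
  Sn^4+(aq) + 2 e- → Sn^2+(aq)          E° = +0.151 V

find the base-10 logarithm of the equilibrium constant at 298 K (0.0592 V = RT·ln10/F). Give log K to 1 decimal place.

log K = 13.6

The Sn⁴⁺/Sn²⁺ couple is reduced (cathode); E°cell = +0.151 − (−0.253) = +0.404 V with n = 2.
At equilibrium E = 0, so log K = nE°cell / 0.0592 = (2)(+0.404) / 0.0592 = 13.6.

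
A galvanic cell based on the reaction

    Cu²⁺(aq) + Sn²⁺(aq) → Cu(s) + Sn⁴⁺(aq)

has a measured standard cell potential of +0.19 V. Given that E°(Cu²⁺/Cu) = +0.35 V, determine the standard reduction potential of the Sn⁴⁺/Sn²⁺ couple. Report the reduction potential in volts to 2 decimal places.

In the reaction as written the Cu²⁺/Cu couple is reduced (cathode) and Sn⁴⁺/Sn²⁺ is oxidized (anode), so E°cell = E°(Cu²⁺/Cu) − E°(Sn⁴⁺/Sn²⁺).
E°(Sn⁴⁺/Sn²⁺) = E°(cathode) − E°cell = +0.35 − (+0.19) = +0.16 V.

+0.16 V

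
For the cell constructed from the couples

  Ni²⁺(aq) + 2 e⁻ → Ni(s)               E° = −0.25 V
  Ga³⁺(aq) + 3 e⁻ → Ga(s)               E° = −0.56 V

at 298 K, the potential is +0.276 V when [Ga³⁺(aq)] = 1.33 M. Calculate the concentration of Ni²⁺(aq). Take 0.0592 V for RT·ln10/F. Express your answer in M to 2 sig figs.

0.086 M

Ni²⁺/Ni is the cathode (higher E°); E°cell = −0.25 − (−0.56) = +0.31 V with n = 6.
Rearranging E = E° − (0.0592/n)·log Q gives log Q = 6(+0.31 − (+0.276))/0.0592 = 3.446.
The balanced reaction is 3 Ni²⁺(aq) + 2 Ga(s) → 3 Ni(s) + 2 Ga³⁺(aq), so Q = [Ga³⁺(aq)]^2 / [Ni²⁺(aq)]^3.
Solving for the unknown gives log [Ni²⁺(aq)] = −1.066, so [Ni²⁺(aq)] ≈ 0.086 M.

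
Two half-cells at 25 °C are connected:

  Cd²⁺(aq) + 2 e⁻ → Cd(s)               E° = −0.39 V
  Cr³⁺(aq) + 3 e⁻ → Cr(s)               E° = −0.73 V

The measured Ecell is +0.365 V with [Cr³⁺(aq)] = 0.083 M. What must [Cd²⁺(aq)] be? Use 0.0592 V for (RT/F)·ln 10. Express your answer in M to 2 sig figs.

With Cd²⁺/Cd at the cathode and Cr³⁺/Cr at the anode, E°cell = −0.39 − (−0.73) = +0.34 V (n = 6).
Since E = E° − (0.0592/n)·log Q, log Q = n(E° − E)/0.0592 = −2.534.
For 3 Cd²⁺(aq) + 2 Cr(s) → 3 Cd(s) + 2 Cr³⁺(aq), the reaction quotient is Q = [Cr³⁺(aq)]^2 / [Cd²⁺(aq)]^3.
Substituting the known concentrations and solving, log [Cd²⁺(aq)] = 0.124 and [Cd²⁺(aq)] = 1.3 M.

1.3 M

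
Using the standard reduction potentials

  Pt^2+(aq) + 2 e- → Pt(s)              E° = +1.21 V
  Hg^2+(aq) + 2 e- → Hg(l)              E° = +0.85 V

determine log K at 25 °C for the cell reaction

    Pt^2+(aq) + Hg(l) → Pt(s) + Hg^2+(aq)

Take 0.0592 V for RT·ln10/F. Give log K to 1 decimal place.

The Pt²⁺/Pt couple is reduced (cathode); E°cell = +1.21 − (+0.85) = +0.36 V with n = 2.
At equilibrium E = 0, so log K = nE°cell / 0.0592 = (2)(+0.36) / 0.0592 = 12.2.

log K = 12.2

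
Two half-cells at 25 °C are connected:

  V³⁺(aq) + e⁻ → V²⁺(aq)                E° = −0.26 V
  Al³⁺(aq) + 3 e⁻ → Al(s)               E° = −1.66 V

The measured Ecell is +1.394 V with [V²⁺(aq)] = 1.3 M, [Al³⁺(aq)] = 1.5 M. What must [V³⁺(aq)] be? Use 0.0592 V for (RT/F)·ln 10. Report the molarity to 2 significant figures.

1.2 M

V³⁺/V²⁺ is the cathode (higher E°); E°cell = −0.26 − (−1.66) = +1.40 V with n = 3.
Since E = E° − (0.0592/n)·log Q, log Q = n(E° − E)/0.0592 = 0.304.
Balancing electrons gives 3 V³⁺(aq) + Al(s) → 3 V²⁺(aq) + Al³⁺(aq); thus Q = ([V²⁺(aq)]^3·[Al³⁺(aq)]) / [V³⁺(aq)]^3.
Solving for the unknown gives log [V³⁺(aq)] = 0.071, so [V³⁺(aq)] ≈ 1.2 M.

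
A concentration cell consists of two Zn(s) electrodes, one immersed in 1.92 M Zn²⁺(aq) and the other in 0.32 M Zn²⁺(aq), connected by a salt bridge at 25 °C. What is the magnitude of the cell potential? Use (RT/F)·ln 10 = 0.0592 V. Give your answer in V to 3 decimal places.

For a concentration cell E°cell = 0, since both electrodes use the same couple.
The compartment with the higher Zn²⁺(aq) concentration (1.92 M) acts as the cathode; ions are reduced there and produced at the dilute (0.32 M) anode.
With n = 2, Ecell = −(0.0592/2)·log([dilute]/[conc]) = −(0.0592/2)·log(0.32/1.92) = +0.023 V.

0.023 V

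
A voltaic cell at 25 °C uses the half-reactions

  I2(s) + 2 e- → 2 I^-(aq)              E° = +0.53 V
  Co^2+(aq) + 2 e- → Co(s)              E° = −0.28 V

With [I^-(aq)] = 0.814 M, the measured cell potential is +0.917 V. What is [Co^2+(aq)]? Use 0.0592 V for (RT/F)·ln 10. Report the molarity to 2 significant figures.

0.00037 M

With I₂/I⁻ at the cathode and Co²⁺/Co at the anode, E°cell = +0.53 − (−0.28) = +0.81 V (n = 2).
Rearranging E = E° − (0.0592/n)·log Q gives log Q = 2(+0.81 − (+0.917))/0.0592 = −3.615.
The balanced reaction is I2(s) + Co(s) → 2 I^-(aq) + Co^2+(aq), so Q = [I^-(aq)]^2·[Co^2+(aq)].
Solving for the unknown gives log [Co^2+(aq)] = −3.436, so [Co^2+(aq)] ≈ 0.00037 M.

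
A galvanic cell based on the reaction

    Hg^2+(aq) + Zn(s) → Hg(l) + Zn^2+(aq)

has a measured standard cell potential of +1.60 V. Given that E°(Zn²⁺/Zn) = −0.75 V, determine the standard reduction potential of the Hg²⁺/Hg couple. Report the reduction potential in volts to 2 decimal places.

+0.85 V

In the reaction as written the Hg²⁺/Hg couple is reduced (cathode) and Zn²⁺/Zn is oxidized (anode), so E°cell = E°(Hg²⁺/Hg) − E°(Zn²⁺/Zn).
E°(Hg²⁺/Hg) = E°cell + E°(anode) = +1.60 + (−0.75) = +0.85 V.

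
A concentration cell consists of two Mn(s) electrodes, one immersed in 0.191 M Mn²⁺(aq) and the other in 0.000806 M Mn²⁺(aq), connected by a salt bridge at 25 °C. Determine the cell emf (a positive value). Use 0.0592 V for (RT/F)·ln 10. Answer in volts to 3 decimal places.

For a concentration cell E°cell = 0, since both electrodes use the same couple.
The compartment with the higher Mn²⁺(aq) concentration (0.191 M) acts as the cathode; ions are reduced there and produced at the dilute (0.000806 M) anode.
With n = 2, Ecell = −(0.0592/2)·log([dilute]/[conc]) = −(0.0592/2)·log(0.000806/0.191) = +0.070 V.

0.070 V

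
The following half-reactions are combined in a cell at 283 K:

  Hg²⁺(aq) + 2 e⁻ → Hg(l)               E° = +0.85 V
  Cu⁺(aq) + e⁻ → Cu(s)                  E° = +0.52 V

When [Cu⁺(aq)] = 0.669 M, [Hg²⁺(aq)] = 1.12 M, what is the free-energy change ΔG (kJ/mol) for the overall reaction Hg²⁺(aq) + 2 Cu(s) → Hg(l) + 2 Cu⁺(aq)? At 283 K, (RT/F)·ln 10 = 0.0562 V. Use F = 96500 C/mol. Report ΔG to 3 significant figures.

−65.9 kJ/mol

With Hg²⁺/Hg reduced at the cathode, E°cell = +0.85 − (+0.52) = +0.33 V and n = 2.
Here Q = [Cu⁺(aq)]^2 / [Hg²⁺(aq)] = 0.4 (log Q = −0.398), giving E = +0.33 − (0.0562/2)·(−0.398) = +0.3412 V.
Finally ΔG = −nFE = −(2)(96500 C/mol)(+0.3412 V) = −65.9 kJ/mol.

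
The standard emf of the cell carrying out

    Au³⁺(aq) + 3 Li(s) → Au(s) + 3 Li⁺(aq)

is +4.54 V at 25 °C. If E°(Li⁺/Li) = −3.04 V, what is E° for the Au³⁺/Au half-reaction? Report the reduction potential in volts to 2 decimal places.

+1.50 V

In the reaction as written the Au³⁺/Au couple is reduced (cathode) and Li⁺/Li is oxidized (anode), so E°cell = E°(Au³⁺/Au) − E°(Li⁺/Li).
E°(Au³⁺/Au) = E°cell + E°(anode) = +4.54 + (−3.04) = +1.50 V.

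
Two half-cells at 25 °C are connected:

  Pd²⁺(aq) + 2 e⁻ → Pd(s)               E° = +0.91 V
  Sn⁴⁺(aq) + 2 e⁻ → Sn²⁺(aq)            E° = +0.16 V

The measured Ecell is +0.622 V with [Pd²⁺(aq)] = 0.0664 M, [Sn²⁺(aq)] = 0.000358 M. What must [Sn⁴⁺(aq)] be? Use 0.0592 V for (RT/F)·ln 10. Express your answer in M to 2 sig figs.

0.50 M

The Pd²⁺/Pd couple has the larger reduction potential, so it is the cathode: E°cell = +0.91 − (+0.16) = +0.75 V and n = 2.
Rearranging E = E° − (0.0592/n)·log Q gives log Q = 2(+0.75 − (+0.622))/0.0592 = 4.324.
For Pd²⁺(aq) + Sn²⁺(aq) → Pd(s) + Sn⁴⁺(aq), the reaction quotient is Q = [Sn⁴⁺(aq)] / ([Pd²⁺(aq)]·[Sn²⁺(aq)]).
Substituting the known concentrations and solving, log [Sn⁴⁺(aq)] = −0.300 and [Sn⁴⁺(aq)] = 0.50 M.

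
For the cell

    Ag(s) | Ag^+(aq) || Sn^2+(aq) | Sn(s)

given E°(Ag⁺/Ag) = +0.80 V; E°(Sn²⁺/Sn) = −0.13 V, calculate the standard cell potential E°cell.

−0.93 V

By convention the left-hand electrode in cell notation is the anode (oxidation) and the right-hand electrode is the cathode (reduction).
E°cell = E°(right) − E°(left) = −0.13 − (+0.80) = −0.93 V.
The negative sign shows that, as written, the cell would require an external voltage to drive the reaction.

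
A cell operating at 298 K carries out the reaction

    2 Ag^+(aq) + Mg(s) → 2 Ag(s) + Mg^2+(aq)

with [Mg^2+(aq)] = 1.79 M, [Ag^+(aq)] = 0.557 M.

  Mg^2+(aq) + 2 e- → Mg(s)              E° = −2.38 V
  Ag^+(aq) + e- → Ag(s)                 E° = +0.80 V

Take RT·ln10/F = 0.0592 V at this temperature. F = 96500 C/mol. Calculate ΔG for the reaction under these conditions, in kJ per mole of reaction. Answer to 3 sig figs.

−609 kJ/mol

With Ag⁺/Ag reduced at the cathode, E°cell = +0.80 − (−2.38) = +3.18 V and n = 2.
Q = [Mg^2+(aq)] / [Ag^+(aq)]^2 = 5.77, so log Q = 0.761 and E = +3.18 − (0.0592/2)(0.761) = +3.1575 V.
ΔG = −nFE = −(2)(96500)(+3.1575) J/mol = −609 kJ/mol.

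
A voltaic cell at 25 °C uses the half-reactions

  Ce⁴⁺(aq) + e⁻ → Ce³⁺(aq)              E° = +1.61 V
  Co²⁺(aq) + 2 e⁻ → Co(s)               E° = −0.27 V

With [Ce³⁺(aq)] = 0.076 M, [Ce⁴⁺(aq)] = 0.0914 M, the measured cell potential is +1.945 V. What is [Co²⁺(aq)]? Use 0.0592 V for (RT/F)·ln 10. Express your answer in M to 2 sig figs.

0.0092 M

The Ce⁴⁺/Ce³⁺ couple has the larger reduction potential, so it is the cathode: E°cell = +1.61 − (−0.27) = +1.88 V and n = 2.
From the Nernst equation, log Q = n(E° − E)/0.0592 = 2·(+1.88 − (+1.945))/0.0592 = −2.196.
The balanced reaction is 2 Ce⁴⁺(aq) + Co(s) → 2 Ce³⁺(aq) + Co²⁺(aq), so Q = ([Ce³⁺(aq)]^2·[Co²⁺(aq)]) / [Ce⁴⁺(aq)]^2.
Solving for the unknown gives log [Co²⁺(aq)] = −2.036, so [Co²⁺(aq)] ≈ 0.0092 M.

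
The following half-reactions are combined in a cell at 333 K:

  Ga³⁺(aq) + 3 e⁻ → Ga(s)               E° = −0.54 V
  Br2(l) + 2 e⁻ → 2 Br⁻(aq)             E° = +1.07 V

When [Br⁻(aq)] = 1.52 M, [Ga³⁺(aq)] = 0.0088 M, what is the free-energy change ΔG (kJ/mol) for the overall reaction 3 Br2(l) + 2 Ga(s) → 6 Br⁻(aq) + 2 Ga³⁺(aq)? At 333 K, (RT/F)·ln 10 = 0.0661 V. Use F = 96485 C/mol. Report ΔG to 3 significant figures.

−951 kJ/mol

With Br₂/Br⁻ reduced at the cathode, E°cell = +1.07 − (−0.54) = +1.61 V and n = 6.
Here Q = [Br⁻(aq)]^6·[Ga³⁺(aq)]^2 = 0.000955 (log Q = −3.020), giving E = +1.61 − (0.0661/6)·(−3.020) = +1.6433 V.
Then ΔG = −nFE = −6 × 96485 × +1.6433 J/mol = −951 kJ/mol.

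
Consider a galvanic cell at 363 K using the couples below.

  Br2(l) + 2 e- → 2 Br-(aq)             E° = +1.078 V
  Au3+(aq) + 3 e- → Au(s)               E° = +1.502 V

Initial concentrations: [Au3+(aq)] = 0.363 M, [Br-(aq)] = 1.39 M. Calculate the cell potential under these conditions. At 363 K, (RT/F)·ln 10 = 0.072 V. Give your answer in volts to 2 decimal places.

Au³⁺/Au is reduced (cathode, E° = +1.502 V) and Br₂/Br⁻ is oxidized (anode).
E°cell = E°cat − E°an = +1.502 − (+1.078) = +0.424 V; n = 6.
Balancing gives 2 Au3+(aq) + 6 Br-(aq) → 2 Au(s) + 3 Br2(l); hence Q = 1 / ([Au3+(aq)]^2·[Br-(aq)]^6) = 1.05 (log Q = 0.022).
Applying E = E° − (RT ln10/nF)·log Q gives +0.424 − (0.072/6)(0.022) = +0.42 V.

+0.42 V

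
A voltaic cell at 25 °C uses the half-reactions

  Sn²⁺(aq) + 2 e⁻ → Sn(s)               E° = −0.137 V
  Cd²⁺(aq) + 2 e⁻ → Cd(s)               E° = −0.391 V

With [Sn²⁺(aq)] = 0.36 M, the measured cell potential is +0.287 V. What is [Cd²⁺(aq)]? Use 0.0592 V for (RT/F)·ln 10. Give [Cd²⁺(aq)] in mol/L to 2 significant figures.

Sn²⁺/Sn is the cathode (higher E°); E°cell = −0.137 − (−0.391) = +0.254 V with n = 2.
From the Nernst equation, log Q = n(E° − E)/0.0592 = 2·(+0.254 − (+0.287))/0.0592 = −1.115.
For Sn²⁺(aq) + Cd(s) → Sn(s) + Cd²⁺(aq), the reaction quotient is Q = [Cd²⁺(aq)] / [Sn²⁺(aq)].
Substituting the known concentrations and solving, log [Cd²⁺(aq)] = −1.559 and [Cd²⁺(aq)] = 0.028 M.

0.028 M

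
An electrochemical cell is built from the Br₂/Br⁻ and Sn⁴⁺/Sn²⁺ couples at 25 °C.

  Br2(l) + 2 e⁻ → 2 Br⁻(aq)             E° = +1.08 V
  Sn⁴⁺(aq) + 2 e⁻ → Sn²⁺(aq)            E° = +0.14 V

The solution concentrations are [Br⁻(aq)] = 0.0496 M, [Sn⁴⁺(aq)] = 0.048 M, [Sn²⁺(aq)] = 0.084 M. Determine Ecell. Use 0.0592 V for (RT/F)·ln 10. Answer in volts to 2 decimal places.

The Br₂/Br⁻ couple has the more positive E°, so it is the cathode; Sn⁴⁺/Sn²⁺ is the anode.
E°cell = E°cat − E°an = +1.08 − (+0.14) = +0.94 V; n = 2.
For the overall reaction Br2(l) + Sn²⁺(aq) → 2 Br⁻(aq) + Sn⁴⁺(aq), Q = ([Br⁻(aq)]^2·[Sn⁴⁺(aq)]) / [Sn²⁺(aq)] = 0.00141, giving log Q = −2.852.
By the Nernst equation, E = +0.94 − (0.0592/2)·(−2.852) = +1.02 V.

+1.02 V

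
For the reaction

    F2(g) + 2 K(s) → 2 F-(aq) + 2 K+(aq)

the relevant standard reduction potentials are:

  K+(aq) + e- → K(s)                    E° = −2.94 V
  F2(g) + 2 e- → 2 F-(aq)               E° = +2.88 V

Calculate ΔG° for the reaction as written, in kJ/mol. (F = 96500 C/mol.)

In the reaction as written F2(g) is reduced, so the F₂/F⁻ couple is the cathode and K⁺/K is the anode.
E°cell = +2.88 − (−2.94) = +5.82 V; balancing electrons gives n = 2.
ΔG° = −nFE°cell = −(2)(96500)(+5.82) J/mol = −1123 kJ/mol.

−1123 kJ/mol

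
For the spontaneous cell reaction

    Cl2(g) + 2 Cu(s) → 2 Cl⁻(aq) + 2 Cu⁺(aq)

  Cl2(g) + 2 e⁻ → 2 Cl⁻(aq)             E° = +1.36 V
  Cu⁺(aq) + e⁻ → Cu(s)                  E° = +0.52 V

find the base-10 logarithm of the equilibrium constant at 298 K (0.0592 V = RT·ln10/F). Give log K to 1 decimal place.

log K = 28.4

The Cl₂/Cl⁻ couple is reduced (cathode); E°cell = +1.36 − (+0.52) = +0.84 V with n = 2.
At equilibrium E = 0, so log K = nE°cell / 0.0592 = (2)(+0.84) / 0.0592 = 28.4.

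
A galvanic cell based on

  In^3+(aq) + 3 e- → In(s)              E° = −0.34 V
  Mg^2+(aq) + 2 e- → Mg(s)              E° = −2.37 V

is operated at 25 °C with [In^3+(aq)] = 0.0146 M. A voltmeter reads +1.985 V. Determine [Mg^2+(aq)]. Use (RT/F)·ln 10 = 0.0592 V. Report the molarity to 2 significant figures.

2.0 M

In³⁺/In is the cathode (higher E°); E°cell = −0.34 − (−2.37) = +2.03 V with n = 6.
Rearranging E = E° − (0.0592/n)·log Q gives log Q = 6(+2.03 − (+1.985))/0.0592 = 4.561.
For 2 In^3+(aq) + 3 Mg(s) → 2 In(s) + 3 Mg^2+(aq), the reaction quotient is Q = [Mg^2+(aq)]^3 / [In^3+(aq)]^2.
Substituting the known concentrations and solving, log [Mg^2+(aq)] = 0.297 and [Mg^2+(aq)] = 2.0 M.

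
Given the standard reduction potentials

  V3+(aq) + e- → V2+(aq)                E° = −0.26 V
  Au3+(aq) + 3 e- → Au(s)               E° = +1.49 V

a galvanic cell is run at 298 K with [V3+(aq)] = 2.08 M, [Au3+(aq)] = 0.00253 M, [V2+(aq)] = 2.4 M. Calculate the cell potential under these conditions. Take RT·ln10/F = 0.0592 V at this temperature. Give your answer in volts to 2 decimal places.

+1.70 V

The Au³⁺/Au couple has the more positive E°, so it is the cathode; V³⁺/V²⁺ is the anode.
The standard potential is +1.49 − (−0.26) = +1.75 V and the balanced reaction transfers n = 3 electrons.
The balanced reaction is Au3+(aq) + 3 V2+(aq) → Au(s) + 3 V3+(aq), so Q = [V3+(aq)]^3 / ([Au3+(aq)]·[V2+(aq)]^3) = 257 and log Q = 2.410.
Applying E = E° − (RT ln10/nF)·log Q gives +1.75 − (0.0592/3)(2.410) = +1.70 V.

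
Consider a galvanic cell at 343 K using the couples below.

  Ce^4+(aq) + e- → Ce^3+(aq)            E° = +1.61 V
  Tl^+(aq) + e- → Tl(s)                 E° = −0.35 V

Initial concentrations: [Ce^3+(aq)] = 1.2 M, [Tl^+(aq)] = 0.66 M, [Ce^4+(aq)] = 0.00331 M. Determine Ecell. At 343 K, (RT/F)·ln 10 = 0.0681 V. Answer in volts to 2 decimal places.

Ce⁴⁺/Ce³⁺ is reduced (cathode, E° = +1.61 V) and Tl⁺/Tl is oxidized (anode).
E°cell = E°cat − E°an = +1.61 − (−0.35) = +1.96 V; n = 1.
Balancing gives Ce^4+(aq) + Tl(s) → Ce^3+(aq) + Tl^+(aq); hence Q = ([Ce^3+(aq)]·[Tl^+(aq)]) / [Ce^4+(aq)] = 239 (log Q = 2.379).
E = E° − (0.0681/n)·log Q = +1.96 − (0.0681/1)(2.379) = +1.80 V.

+1.80 V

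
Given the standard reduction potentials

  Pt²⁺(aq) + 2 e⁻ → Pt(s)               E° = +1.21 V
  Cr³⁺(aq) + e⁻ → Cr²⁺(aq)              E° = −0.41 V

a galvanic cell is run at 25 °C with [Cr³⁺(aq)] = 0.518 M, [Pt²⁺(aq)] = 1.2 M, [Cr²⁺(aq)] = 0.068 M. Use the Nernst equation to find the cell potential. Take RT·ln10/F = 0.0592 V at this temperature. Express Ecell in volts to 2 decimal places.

+1.57 V

Pt²⁺/Pt is reduced (cathode, E° = +1.21 V) and Cr³⁺/Cr²⁺ is oxidized (anode).
E°cell = +1.21 − (−0.41) = +1.62 V, with n = 2 electrons transferred.
For the overall reaction Pt²⁺(aq) + 2 Cr²⁺(aq) → Pt(s) + 2 Cr³⁺(aq), Q = [Cr³⁺(aq)]^2 / ([Pt²⁺(aq)]·[Cr²⁺(aq)]^2) = 48.4, giving log Q = 1.684.
Applying E = E° − (RT ln10/nF)·log Q gives +1.62 − (0.0592/2)(1.684) = +1.57 V.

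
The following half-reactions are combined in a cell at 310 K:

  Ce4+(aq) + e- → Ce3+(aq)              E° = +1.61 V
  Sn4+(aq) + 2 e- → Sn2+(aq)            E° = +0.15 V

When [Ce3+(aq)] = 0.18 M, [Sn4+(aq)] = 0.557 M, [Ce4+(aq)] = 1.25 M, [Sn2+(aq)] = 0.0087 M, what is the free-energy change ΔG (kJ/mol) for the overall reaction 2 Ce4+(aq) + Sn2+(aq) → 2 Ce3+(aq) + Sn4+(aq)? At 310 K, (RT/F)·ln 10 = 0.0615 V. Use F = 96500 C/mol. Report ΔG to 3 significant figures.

−281 kJ/mol

The standard cell potential is +1.61 − (+0.15) = +1.46 V, with n = 2 electrons in the balanced equation.
The reaction quotient is ([Ce3+(aq)]^2·[Sn4+(aq)]) / ([Ce4+(aq)]^2·[Sn2+(aq)]) = 1.33; by Nernst, E = +1.46 − (0.0615/2)(0.123) = +1.4562 V.
Then ΔG = −nFE = −2 × 96500 × +1.4562 J/mol = −281 kJ/mol.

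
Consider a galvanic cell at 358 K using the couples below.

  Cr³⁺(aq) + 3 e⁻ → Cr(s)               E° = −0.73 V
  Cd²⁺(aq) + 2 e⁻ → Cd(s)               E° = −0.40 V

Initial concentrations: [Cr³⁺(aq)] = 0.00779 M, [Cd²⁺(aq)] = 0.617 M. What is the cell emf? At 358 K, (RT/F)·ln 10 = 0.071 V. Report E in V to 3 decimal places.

+0.372 V

Since E°(Cd²⁺/Cd) > E°(Cr³⁺/Cr), Cd²⁺/Cd serves as the cathode.
E°cell = E°cat − E°an = −0.40 − (−0.73) = +0.33 V; n = 6.
The balanced reaction is 3 Cd²⁺(aq) + 2 Cr(s) → 3 Cd(s) + 2 Cr³⁺(aq), so Q = [Cr³⁺(aq)]^2 / [Cd²⁺(aq)]^3 = 0.000258 and log Q = −3.588.
By the Nernst equation, E = +0.33 − (0.071/6)·(−3.588) = +0.372 V.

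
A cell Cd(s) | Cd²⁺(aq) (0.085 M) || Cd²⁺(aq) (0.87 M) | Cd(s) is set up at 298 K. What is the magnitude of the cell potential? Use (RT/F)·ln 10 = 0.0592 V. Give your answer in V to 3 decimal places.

For a concentration cell E°cell = 0, since both electrodes use the same couple.
The compartment with the higher Cd²⁺(aq) concentration (0.87 M) acts as the cathode; ions are reduced there and produced at the dilute (0.085 M) anode.
With n = 2, Ecell = −(0.0592/2)·log([dilute]/[conc]) = −(0.0592/2)·log(0.085/0.87) = +0.030 V.

0.030 V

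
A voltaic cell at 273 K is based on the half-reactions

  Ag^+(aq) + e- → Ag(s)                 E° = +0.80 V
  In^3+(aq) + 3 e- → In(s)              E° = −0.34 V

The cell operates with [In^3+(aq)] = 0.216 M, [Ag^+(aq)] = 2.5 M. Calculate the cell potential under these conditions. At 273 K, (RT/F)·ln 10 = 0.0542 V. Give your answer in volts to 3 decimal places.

+1.174 V

Since E°(Ag⁺/Ag) > E°(In³⁺/In), Ag⁺/Ag serves as the cathode.
E°cell = E°cat − E°an = +0.80 − (−0.34) = +1.14 V; n = 3.
For the overall reaction 3 Ag^+(aq) + In(s) → 3 Ag(s) + In^3+(aq), Q = [In^3+(aq)] / [Ag^+(aq)]^3 = 0.0138, giving log Q = −1.859.
Applying E = E° − (RT ln10/nF)·log Q gives +1.14 − (0.0542/3)(−1.859) = +1.174 V.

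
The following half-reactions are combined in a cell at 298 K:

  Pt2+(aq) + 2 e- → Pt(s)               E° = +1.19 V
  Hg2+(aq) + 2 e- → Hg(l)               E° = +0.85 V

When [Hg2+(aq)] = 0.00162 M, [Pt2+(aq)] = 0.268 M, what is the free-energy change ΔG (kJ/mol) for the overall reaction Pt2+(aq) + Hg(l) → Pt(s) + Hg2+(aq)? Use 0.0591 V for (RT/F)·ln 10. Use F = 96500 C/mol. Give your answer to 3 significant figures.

With Pt²⁺/Pt reduced at the cathode, E°cell = +1.19 − (+0.85) = +0.34 V and n = 2.
The reaction quotient is [Hg2+(aq)] / [Pt2+(aq)] = 0.00604; by Nernst, E = +0.34 − (0.0591/2)(−2.219) = +0.4056 V.
Then ΔG = −nFE = −2 × 96500 × +0.4056 J/mol = −78.3 kJ/mol.

−78.3 kJ/mol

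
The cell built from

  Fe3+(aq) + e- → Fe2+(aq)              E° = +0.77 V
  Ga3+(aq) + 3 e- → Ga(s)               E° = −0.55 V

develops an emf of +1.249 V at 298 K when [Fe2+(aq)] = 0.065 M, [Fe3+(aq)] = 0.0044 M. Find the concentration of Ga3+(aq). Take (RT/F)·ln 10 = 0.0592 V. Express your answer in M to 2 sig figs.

1.2 M

With Fe³⁺/Fe²⁺ at the cathode and Ga³⁺/Ga at the anode, E°cell = +0.77 − (−0.55) = +1.32 V (n = 3).
From the Nernst equation, log Q = n(E° − E)/0.0592 = 3·(+1.32 − (+1.249))/0.0592 = 3.598.
Balancing electrons gives 3 Fe3+(aq) + Ga(s) → 3 Fe2+(aq) + Ga3+(aq); thus Q = ([Fe2+(aq)]^3·[Ga3+(aq)]) / [Fe3+(aq)]^3.
Isolating [Ga3+(aq)] in Q = 10^{3.598} yields log [Ga3+(aq)] = 0.090, i.e. 1.2 M.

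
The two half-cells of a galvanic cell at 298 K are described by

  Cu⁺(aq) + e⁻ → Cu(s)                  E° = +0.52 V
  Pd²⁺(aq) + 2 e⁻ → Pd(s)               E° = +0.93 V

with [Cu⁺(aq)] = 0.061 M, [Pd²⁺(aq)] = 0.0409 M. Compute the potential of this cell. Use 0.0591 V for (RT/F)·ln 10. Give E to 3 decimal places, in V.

+0.441 V

The Pd²⁺/Pd couple has the more positive E°, so it is the cathode; Cu⁺/Cu is the anode.
E°cell = +0.93 − (+0.52) = +0.41 V, with n = 2 electrons transferred.
Balancing gives Pd²⁺(aq) + 2 Cu(s) → Pd(s) + 2 Cu⁺(aq); hence Q = [Cu⁺(aq)]^2 / [Pd²⁺(aq)] = 0.091 (log Q = −1.041).
E = E° − (0.0591/n)·log Q = +0.41 − (0.0591/2)(−1.041) = +0.441 V.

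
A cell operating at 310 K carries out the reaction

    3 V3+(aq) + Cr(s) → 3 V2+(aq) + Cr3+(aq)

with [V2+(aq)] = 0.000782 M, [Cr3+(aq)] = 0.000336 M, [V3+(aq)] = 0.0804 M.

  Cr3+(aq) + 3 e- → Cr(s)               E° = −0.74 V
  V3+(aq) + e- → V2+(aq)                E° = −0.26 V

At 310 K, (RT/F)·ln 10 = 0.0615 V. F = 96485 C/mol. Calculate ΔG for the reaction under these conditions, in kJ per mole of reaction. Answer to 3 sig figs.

−195 kJ/mol

The standard cell potential is −0.26 − (−0.74) = +0.48 V, with n = 3 electrons in the balanced equation.
The reaction quotient is ([V2+(aq)]^3·[Cr3+(aq)]) / [V3+(aq)]^3 = 3.09×10^−10; by Nernst, E = +0.48 − (0.0615/3)(−9.510) = +0.6750 V.
Finally ΔG = −nFE = −(3)(96485 C/mol)(+0.6750 V) = −195 kJ/mol.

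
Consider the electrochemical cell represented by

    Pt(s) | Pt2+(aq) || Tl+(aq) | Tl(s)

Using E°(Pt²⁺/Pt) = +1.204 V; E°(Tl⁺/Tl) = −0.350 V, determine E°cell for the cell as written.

−1.554 V

By convention the left-hand electrode in cell notation is the anode (oxidation) and the right-hand electrode is the cathode (reduction).
E°cell = E°(right) − E°(left) = −0.350 − (+1.204) = −1.554 V.
The negative sign shows that, as written, the cell would require an external voltage to drive the reaction.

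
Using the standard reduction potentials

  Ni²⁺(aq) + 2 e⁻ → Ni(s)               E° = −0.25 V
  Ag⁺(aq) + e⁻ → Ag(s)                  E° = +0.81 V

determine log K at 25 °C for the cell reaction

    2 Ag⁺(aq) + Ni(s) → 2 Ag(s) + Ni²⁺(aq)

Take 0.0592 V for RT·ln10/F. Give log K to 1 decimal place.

The Ag⁺/Ag couple is reduced (cathode); E°cell = +0.81 − (−0.25) = +1.06 V with n = 2.
At equilibrium E = 0, so log K = nE°cell / 0.0592 = (2)(+1.06) / 0.0592 = 35.8.

log K = 35.8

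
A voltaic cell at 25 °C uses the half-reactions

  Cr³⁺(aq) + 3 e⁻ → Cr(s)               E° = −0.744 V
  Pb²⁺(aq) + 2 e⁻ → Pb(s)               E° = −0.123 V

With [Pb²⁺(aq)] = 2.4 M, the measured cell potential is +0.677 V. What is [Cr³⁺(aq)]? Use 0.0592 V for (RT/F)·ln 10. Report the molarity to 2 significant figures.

With Pb²⁺/Pb at the cathode and Cr³⁺/Cr at the anode, E°cell = −0.123 − (−0.744) = +0.621 V (n = 6).
Rearranging E = E° − (0.0592/n)·log Q gives log Q = 6(+0.621 − (+0.677))/0.0592 = −5.676.
For 3 Pb²⁺(aq) + 2 Cr(s) → 3 Pb(s) + 2 Cr³⁺(aq), the reaction quotient is Q = [Cr³⁺(aq)]^2 / [Pb²⁺(aq)]^3.
Solving for the unknown gives log [Cr³⁺(aq)] = −2.268, so [Cr³⁺(aq)] ≈ 0.0054 M.

0.0054 M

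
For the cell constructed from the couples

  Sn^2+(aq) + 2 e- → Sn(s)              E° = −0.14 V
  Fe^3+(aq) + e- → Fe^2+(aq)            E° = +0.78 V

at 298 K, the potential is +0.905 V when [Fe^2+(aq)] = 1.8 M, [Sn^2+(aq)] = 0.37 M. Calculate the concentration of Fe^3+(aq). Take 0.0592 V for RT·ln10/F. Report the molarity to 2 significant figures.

0.61 M

With Fe³⁺/Fe²⁺ at the cathode and Sn²⁺/Sn at the anode, E°cell = +0.78 − (−0.14) = +0.92 V (n = 2).
From the Nernst equation, log Q = n(E° − E)/0.0592 = 2·(+0.92 − (+0.905))/0.0592 = 0.507.
For 2 Fe^3+(aq) + Sn(s) → 2 Fe^2+(aq) + Sn^2+(aq), the reaction quotient is Q = ([Fe^2+(aq)]^2·[Sn^2+(aq)]) / [Fe^3+(aq)]^2.
Solving for the unknown gives log [Fe^3+(aq)] = −0.214, so [Fe^3+(aq)] ≈ 0.61 M.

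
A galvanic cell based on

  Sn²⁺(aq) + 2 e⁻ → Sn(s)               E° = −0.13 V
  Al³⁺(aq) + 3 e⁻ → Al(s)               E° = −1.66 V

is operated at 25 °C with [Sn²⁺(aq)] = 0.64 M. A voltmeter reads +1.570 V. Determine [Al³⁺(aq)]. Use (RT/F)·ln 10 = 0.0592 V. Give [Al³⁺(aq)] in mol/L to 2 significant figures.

The Sn²⁺/Sn couple has the larger reduction potential, so it is the cathode: E°cell = −0.13 − (−1.66) = +1.53 V and n = 6.
Rearranging E = E° − (0.0592/n)·log Q gives log Q = 6(+1.53 − (+1.570))/0.0592 = −4.054.
The balanced reaction is 3 Sn²⁺(aq) + 2 Al(s) → 3 Sn(s) + 2 Al³⁺(aq), so Q = [Al³⁺(aq)]^2 / [Sn²⁺(aq)]^3.
Isolating [Al³⁺(aq)] in Q = 10^{−4.054} yields log [Al³⁺(aq)] = −2.318, i.e. 0.0048 M.

0.0048 M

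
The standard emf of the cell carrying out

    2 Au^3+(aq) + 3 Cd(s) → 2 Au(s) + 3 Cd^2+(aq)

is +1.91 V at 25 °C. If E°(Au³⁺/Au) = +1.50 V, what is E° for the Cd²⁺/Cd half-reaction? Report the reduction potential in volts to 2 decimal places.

In the reaction as written the Au³⁺/Au couple is reduced (cathode) and Cd²⁺/Cd is oxidized (anode), so E°cell = E°(Au³⁺/Au) − E°(Cd²⁺/Cd).
E°(Cd²⁺/Cd) = E°(cathode) − E°cell = +1.50 − (+1.91) = −0.41 V.

−0.41 V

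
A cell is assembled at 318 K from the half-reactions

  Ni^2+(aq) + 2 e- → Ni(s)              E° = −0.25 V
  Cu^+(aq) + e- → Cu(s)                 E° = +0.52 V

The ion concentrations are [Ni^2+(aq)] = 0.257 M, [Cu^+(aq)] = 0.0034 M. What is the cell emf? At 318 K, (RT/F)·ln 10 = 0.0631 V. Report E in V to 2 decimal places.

Since E°(Cu⁺/Cu) > E°(Ni²⁺/Ni), Cu⁺/Cu serves as the cathode.
The standard potential is +0.52 − (−0.25) = +0.77 V and the balanced reaction transfers n = 2 electrons.
Balancing gives 2 Cu^+(aq) + Ni(s) → 2 Cu(s) + Ni^2+(aq); hence Q = [Ni^2+(aq)] / [Cu^+(aq)]^2 = 2.22×10^4 (log Q = 4.347).
Applying E = E° − (RT ln10/nF)·log Q gives +0.77 − (0.0631/2)(4.347) = +0.63 V.

+0.63 V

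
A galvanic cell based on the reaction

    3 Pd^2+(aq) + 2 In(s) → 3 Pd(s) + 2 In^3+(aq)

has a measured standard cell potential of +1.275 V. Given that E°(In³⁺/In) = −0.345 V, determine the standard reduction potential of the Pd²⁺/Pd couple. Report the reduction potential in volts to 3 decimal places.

In the reaction as written the Pd²⁺/Pd couple is reduced (cathode) and In³⁺/In is oxidized (anode), so E°cell = E°(Pd²⁺/Pd) − E°(In³⁺/In).
E°(Pd²⁺/Pd) = E°cell + E°(anode) = +1.275 + (−0.345) = +0.930 V.

+0.930 V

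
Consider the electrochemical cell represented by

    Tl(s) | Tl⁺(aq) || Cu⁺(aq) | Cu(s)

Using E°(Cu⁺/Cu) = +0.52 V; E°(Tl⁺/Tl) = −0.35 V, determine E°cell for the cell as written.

+0.87 V

By convention the left-hand electrode in cell notation is the anode (oxidation) and the right-hand electrode is the cathode (reduction).
E°cell = E°(right) − E°(left) = +0.52 − (−0.35) = +0.87 V.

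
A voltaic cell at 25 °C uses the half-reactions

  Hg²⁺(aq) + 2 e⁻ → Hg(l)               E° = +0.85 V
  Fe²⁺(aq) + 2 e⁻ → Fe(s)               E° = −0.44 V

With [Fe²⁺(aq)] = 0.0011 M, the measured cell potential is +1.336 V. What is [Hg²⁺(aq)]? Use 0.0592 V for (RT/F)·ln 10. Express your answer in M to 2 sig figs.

0.039 M

With Hg²⁺/Hg at the cathode and Fe²⁺/Fe at the anode, E°cell = +0.85 − (−0.44) = +1.29 V (n = 2).
From the Nernst equation, log Q = n(E° − E)/0.0592 = 2·(+1.29 − (+1.336))/0.0592 = −1.554.
For Hg²⁺(aq) + Fe(s) → Hg(l) + Fe²⁺(aq), the reaction quotient is Q = [Fe²⁺(aq)] / [Hg²⁺(aq)].
Solving for the unknown gives log [Hg²⁺(aq)] = −1.405, so [Hg²⁺(aq)] ≈ 0.039 M.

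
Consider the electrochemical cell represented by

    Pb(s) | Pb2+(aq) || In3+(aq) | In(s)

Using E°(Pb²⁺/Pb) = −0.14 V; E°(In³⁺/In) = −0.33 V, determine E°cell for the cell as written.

By convention the left-hand electrode in cell notation is the anode (oxidation) and the right-hand electrode is the cathode (reduction).
E°cell = E°(right) − E°(left) = −0.33 − (−0.14) = −0.19 V.
The negative sign shows that, as written, the cell would require an external voltage to drive the reaction.

−0.19 V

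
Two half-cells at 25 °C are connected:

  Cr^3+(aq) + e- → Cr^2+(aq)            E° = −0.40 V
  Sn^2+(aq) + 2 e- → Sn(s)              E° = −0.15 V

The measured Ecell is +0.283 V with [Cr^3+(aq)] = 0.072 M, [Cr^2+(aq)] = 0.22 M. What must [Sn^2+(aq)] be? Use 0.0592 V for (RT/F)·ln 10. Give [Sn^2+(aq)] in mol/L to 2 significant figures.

1.4 M

Sn²⁺/Sn is the cathode (higher E°); E°cell = −0.15 − (−0.40) = +0.25 V with n = 2.
From the Nernst equation, log Q = n(E° − E)/0.0592 = 2·(+0.25 − (+0.283))/0.0592 = −1.115.
For Sn^2+(aq) + 2 Cr^2+(aq) → Sn(s) + 2 Cr^3+(aq), the reaction quotient is Q = [Cr^3+(aq)]^2 / ([Sn^2+(aq)]·[Cr^2+(aq)]^2).
Isolating [Sn^2+(aq)] in Q = 10^{−1.115} yields log [Sn^2+(aq)] = 0.145, i.e. 1.4 M.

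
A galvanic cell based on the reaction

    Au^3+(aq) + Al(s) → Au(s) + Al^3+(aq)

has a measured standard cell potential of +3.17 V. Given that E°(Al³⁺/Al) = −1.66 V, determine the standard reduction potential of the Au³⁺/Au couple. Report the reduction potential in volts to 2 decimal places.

+1.51 V

In the reaction as written the Au³⁺/Au couple is reduced (cathode) and Al³⁺/Al is oxidized (anode), so E°cell = E°(Au³⁺/Au) − E°(Al³⁺/Al).
E°(Au³⁺/Au) = E°cell + E°(anode) = +3.17 + (−1.66) = +1.51 V.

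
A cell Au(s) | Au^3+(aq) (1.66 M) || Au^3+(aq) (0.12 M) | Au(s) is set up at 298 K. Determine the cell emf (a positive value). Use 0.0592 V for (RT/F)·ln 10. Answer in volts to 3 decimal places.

0.023 V

For a concentration cell E°cell = 0, since both electrodes use the same couple.
The compartment with the higher Au^3+(aq) concentration (1.66 M) acts as the cathode; ions are reduced there and produced at the dilute (0.12 M) anode.
With n = 3, Ecell = −(0.0592/3)·log([dilute]/[conc]) = −(0.0592/3)·log(0.12/1.66) = +0.023 V.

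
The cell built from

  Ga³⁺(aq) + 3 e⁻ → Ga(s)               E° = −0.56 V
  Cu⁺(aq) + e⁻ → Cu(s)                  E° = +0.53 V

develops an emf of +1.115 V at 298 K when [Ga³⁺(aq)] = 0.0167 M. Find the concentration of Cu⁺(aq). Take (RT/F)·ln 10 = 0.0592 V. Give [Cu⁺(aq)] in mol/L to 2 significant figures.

The Cu⁺/Cu couple has the larger reduction potential, so it is the cathode: E°cell = +0.53 − (−0.56) = +1.09 V and n = 3.
From the Nernst equation, log Q = n(E° − E)/0.0592 = 3·(+1.09 − (+1.115))/0.0592 = −1.267.
Balancing electrons gives 3 Cu⁺(aq) + Ga(s) → 3 Cu(s) + Ga³⁺(aq); thus Q = [Ga³⁺(aq)] / [Cu⁺(aq)]^3.
Substituting the known concentrations and solving, log [Cu⁺(aq)] = −0.170 and [Cu⁺(aq)] = 0.68 M.

0.68 M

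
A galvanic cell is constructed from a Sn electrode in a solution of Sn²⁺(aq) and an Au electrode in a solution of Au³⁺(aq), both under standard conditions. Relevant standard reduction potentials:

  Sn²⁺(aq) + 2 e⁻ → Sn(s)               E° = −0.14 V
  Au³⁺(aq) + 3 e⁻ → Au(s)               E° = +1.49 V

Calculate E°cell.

The Au³⁺/Au couple has the higher E°, so Au ion is reduced (cathode) and Sn is oxidized (anode).
E°cell = E°(cathode) − E°(anode) = +1.49 − (−0.14) = +1.63 V.

+1.63 V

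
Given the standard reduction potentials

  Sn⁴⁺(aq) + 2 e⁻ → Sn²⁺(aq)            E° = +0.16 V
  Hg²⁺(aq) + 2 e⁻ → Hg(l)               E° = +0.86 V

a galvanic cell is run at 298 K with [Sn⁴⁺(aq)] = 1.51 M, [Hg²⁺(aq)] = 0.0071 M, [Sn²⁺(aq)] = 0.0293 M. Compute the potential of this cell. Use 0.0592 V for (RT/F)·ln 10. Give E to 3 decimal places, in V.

+0.586 V

The Hg²⁺/Hg couple has the more positive E°, so it is the cathode; Sn⁴⁺/Sn²⁺ is the anode.
E°cell = +0.86 − (+0.16) = +0.70 V, with n = 2 electrons transferred.
The balanced reaction is Hg²⁺(aq) + Sn²⁺(aq) → Hg(l) + Sn⁴⁺(aq), so Q = [Sn⁴⁺(aq)] / ([Hg²⁺(aq)]·[Sn²⁺(aq)]) = 7.26×10^3 and log Q = 3.861.
By the Nernst equation, E = +0.70 − (0.0592/2)·(3.861) = +0.586 V.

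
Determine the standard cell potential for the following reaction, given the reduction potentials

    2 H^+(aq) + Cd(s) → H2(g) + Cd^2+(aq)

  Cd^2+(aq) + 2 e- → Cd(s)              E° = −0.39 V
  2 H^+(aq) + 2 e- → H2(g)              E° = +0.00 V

In the reaction as written, H^+(aq) is reduced (cathode) and Cd^2+(aq) is produced by oxidation at the anode.
E°cell = E°(cathode) − E°(anode) = +0.00 − (−0.39) = +0.39 V.

+0.39 V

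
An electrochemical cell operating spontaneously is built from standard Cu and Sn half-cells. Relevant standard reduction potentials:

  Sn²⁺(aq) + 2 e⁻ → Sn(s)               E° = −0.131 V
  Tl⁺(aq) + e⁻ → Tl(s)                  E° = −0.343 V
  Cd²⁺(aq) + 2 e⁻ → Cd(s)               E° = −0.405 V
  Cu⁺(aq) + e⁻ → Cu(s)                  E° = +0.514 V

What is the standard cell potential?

+0.645 V

Of the two couples in this cell, the one with the more positive reduction potential is reduced at the cathode: here that is Cu⁺/Cu (+0.514 V); Sn²⁺/Sn (−0.131 V) is the anode.
E°cell = E°(cathode) − E°(anode) = +0.514 − (−0.131) = +0.645 V.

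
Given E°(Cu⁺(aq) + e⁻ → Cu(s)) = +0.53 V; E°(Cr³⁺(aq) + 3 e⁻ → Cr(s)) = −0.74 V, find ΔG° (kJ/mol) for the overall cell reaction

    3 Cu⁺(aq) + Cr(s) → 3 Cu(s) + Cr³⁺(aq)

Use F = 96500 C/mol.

−368 kJ/mol

In the reaction as written Cu⁺(aq) is reduced, so the Cu⁺/Cu couple is the cathode and Cr³⁺/Cr is the anode.
E°cell = +0.53 − (−0.74) = +1.27 V; balancing electrons gives n = 3.
ΔG° = −nFE°cell = −(3)(96500)(+1.27) J/mol = −368 kJ/mol.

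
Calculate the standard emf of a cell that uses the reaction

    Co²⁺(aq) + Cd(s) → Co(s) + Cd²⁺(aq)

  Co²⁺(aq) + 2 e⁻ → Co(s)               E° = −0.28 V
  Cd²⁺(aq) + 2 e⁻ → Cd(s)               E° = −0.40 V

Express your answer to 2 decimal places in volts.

+0.12 V

Co²⁺(aq) gains electrons, so the Co²⁺/Co couple is the cathode; the Cd²⁺/Cd couple is the anode.
E°cell = E°(cathode) − E°(anode) = −0.28 − (−0.40) = +0.12 V.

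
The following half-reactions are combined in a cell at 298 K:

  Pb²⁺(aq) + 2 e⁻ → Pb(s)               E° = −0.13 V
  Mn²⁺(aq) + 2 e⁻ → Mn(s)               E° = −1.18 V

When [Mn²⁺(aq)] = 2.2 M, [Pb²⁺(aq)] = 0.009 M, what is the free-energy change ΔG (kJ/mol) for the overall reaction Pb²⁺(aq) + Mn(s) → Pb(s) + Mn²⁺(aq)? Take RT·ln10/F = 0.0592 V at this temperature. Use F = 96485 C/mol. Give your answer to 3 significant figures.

The standard cell potential is −0.13 − (−1.18) = +1.05 V, with n = 2 electrons in the balanced equation.
The reaction quotient is [Mn²⁺(aq)] / [Pb²⁺(aq)] = 244; by Nernst, E = +1.05 − (0.0592/2)(2.388) = +0.9793 V.
Then ΔG = −nFE = −2 × 96485 × +0.9793 J/mol = −189 kJ/mol.

−189 kJ/mol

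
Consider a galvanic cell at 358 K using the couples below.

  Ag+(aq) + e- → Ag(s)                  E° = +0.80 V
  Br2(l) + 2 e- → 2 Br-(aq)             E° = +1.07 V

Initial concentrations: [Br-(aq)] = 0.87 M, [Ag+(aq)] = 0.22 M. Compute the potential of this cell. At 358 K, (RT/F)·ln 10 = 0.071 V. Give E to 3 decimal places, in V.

The Br₂/Br⁻ couple has the more positive E°, so it is the cathode; Ag⁺/Ag is the anode.
E°cell = E°cat − E°an = +1.07 − (+0.80) = +0.27 V; n = 2.
For the overall reaction Br2(l) + 2 Ag(s) → 2 Br-(aq) + 2 Ag+(aq), Q = [Br-(aq)]^2·[Ag+(aq)]^2 = 0.0366, giving log Q = −1.436.
E = E° − (0.071/n)·log Q = +0.27 − (0.071/2)(−1.436) = +0.321 V.

+0.321 V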